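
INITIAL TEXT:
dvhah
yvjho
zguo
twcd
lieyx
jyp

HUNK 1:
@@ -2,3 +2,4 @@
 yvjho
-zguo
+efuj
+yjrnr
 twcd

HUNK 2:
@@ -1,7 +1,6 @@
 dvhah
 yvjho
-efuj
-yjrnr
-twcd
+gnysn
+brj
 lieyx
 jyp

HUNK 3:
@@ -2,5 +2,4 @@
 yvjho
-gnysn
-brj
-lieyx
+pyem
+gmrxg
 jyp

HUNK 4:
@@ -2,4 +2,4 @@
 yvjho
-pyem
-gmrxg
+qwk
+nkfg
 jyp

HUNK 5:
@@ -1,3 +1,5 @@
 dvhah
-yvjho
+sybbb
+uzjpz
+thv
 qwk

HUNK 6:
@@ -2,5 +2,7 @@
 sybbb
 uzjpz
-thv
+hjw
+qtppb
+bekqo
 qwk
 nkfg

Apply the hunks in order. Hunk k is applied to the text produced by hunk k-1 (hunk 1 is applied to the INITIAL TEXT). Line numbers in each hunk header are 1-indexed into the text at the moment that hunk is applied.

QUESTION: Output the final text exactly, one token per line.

Hunk 1: at line 2 remove [zguo] add [efuj,yjrnr] -> 7 lines: dvhah yvjho efuj yjrnr twcd lieyx jyp
Hunk 2: at line 1 remove [efuj,yjrnr,twcd] add [gnysn,brj] -> 6 lines: dvhah yvjho gnysn brj lieyx jyp
Hunk 3: at line 2 remove [gnysn,brj,lieyx] add [pyem,gmrxg] -> 5 lines: dvhah yvjho pyem gmrxg jyp
Hunk 4: at line 2 remove [pyem,gmrxg] add [qwk,nkfg] -> 5 lines: dvhah yvjho qwk nkfg jyp
Hunk 5: at line 1 remove [yvjho] add [sybbb,uzjpz,thv] -> 7 lines: dvhah sybbb uzjpz thv qwk nkfg jyp
Hunk 6: at line 2 remove [thv] add [hjw,qtppb,bekqo] -> 9 lines: dvhah sybbb uzjpz hjw qtppb bekqo qwk nkfg jyp

Answer: dvhah
sybbb
uzjpz
hjw
qtppb
bekqo
qwk
nkfg
jyp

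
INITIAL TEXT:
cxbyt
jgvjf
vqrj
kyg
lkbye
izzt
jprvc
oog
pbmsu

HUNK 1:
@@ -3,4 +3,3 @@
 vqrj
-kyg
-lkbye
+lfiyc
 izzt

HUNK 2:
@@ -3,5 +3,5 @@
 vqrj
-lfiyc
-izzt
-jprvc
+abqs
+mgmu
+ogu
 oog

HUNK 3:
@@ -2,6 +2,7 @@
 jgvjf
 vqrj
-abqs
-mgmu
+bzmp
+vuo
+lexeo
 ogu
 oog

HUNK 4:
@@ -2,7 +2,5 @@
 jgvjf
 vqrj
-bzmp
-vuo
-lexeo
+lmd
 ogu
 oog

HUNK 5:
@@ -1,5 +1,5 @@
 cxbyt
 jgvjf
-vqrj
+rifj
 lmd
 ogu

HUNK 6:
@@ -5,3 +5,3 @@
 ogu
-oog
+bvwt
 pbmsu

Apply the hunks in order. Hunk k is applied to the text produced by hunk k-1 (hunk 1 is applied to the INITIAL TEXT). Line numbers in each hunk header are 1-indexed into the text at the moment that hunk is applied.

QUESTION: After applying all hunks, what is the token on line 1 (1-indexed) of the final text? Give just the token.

Answer: cxbyt

Derivation:
Hunk 1: at line 3 remove [kyg,lkbye] add [lfiyc] -> 8 lines: cxbyt jgvjf vqrj lfiyc izzt jprvc oog pbmsu
Hunk 2: at line 3 remove [lfiyc,izzt,jprvc] add [abqs,mgmu,ogu] -> 8 lines: cxbyt jgvjf vqrj abqs mgmu ogu oog pbmsu
Hunk 3: at line 2 remove [abqs,mgmu] add [bzmp,vuo,lexeo] -> 9 lines: cxbyt jgvjf vqrj bzmp vuo lexeo ogu oog pbmsu
Hunk 4: at line 2 remove [bzmp,vuo,lexeo] add [lmd] -> 7 lines: cxbyt jgvjf vqrj lmd ogu oog pbmsu
Hunk 5: at line 1 remove [vqrj] add [rifj] -> 7 lines: cxbyt jgvjf rifj lmd ogu oog pbmsu
Hunk 6: at line 5 remove [oog] add [bvwt] -> 7 lines: cxbyt jgvjf rifj lmd ogu bvwt pbmsu
Final line 1: cxbyt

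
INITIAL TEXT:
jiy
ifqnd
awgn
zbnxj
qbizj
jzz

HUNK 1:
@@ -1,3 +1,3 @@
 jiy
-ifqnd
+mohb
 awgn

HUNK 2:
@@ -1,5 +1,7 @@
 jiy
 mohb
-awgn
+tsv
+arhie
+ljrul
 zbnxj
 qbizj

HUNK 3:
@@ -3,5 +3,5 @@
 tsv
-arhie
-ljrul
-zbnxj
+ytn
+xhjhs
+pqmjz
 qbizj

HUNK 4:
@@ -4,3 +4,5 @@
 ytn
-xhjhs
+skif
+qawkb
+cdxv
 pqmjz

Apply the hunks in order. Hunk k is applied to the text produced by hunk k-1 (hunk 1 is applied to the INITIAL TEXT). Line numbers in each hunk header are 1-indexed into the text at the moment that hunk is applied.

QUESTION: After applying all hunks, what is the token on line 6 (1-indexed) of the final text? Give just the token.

Hunk 1: at line 1 remove [ifqnd] add [mohb] -> 6 lines: jiy mohb awgn zbnxj qbizj jzz
Hunk 2: at line 1 remove [awgn] add [tsv,arhie,ljrul] -> 8 lines: jiy mohb tsv arhie ljrul zbnxj qbizj jzz
Hunk 3: at line 3 remove [arhie,ljrul,zbnxj] add [ytn,xhjhs,pqmjz] -> 8 lines: jiy mohb tsv ytn xhjhs pqmjz qbizj jzz
Hunk 4: at line 4 remove [xhjhs] add [skif,qawkb,cdxv] -> 10 lines: jiy mohb tsv ytn skif qawkb cdxv pqmjz qbizj jzz
Final line 6: qawkb

Answer: qawkb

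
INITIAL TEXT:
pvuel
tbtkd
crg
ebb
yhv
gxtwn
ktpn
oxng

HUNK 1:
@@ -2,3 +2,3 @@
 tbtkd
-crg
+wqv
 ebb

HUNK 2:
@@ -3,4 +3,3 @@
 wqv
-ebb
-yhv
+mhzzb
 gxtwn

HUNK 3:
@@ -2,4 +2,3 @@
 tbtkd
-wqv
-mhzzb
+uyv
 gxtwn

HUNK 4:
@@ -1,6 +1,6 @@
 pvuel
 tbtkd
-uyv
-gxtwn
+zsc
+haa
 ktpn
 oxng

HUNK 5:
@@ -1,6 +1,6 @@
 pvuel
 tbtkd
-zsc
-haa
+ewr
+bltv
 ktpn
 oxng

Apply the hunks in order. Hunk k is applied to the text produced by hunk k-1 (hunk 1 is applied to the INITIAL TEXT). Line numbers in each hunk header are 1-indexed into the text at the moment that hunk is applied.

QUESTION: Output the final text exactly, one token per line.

Hunk 1: at line 2 remove [crg] add [wqv] -> 8 lines: pvuel tbtkd wqv ebb yhv gxtwn ktpn oxng
Hunk 2: at line 3 remove [ebb,yhv] add [mhzzb] -> 7 lines: pvuel tbtkd wqv mhzzb gxtwn ktpn oxng
Hunk 3: at line 2 remove [wqv,mhzzb] add [uyv] -> 6 lines: pvuel tbtkd uyv gxtwn ktpn oxng
Hunk 4: at line 1 remove [uyv,gxtwn] add [zsc,haa] -> 6 lines: pvuel tbtkd zsc haa ktpn oxng
Hunk 5: at line 1 remove [zsc,haa] add [ewr,bltv] -> 6 lines: pvuel tbtkd ewr bltv ktpn oxng

Answer: pvuel
tbtkd
ewr
bltv
ktpn
oxng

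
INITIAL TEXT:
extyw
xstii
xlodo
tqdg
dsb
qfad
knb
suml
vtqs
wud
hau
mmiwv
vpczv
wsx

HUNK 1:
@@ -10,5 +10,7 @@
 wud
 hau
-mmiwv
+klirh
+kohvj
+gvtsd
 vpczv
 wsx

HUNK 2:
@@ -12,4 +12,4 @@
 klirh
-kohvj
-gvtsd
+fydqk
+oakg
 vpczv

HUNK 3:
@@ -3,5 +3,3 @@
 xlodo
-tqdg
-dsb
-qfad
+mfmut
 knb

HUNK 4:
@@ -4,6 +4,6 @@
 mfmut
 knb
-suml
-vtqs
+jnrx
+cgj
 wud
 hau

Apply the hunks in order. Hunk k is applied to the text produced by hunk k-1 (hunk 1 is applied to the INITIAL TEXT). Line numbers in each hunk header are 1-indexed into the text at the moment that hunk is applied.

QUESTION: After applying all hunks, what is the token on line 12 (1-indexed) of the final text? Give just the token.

Answer: oakg

Derivation:
Hunk 1: at line 10 remove [mmiwv] add [klirh,kohvj,gvtsd] -> 16 lines: extyw xstii xlodo tqdg dsb qfad knb suml vtqs wud hau klirh kohvj gvtsd vpczv wsx
Hunk 2: at line 12 remove [kohvj,gvtsd] add [fydqk,oakg] -> 16 lines: extyw xstii xlodo tqdg dsb qfad knb suml vtqs wud hau klirh fydqk oakg vpczv wsx
Hunk 3: at line 3 remove [tqdg,dsb,qfad] add [mfmut] -> 14 lines: extyw xstii xlodo mfmut knb suml vtqs wud hau klirh fydqk oakg vpczv wsx
Hunk 4: at line 4 remove [suml,vtqs] add [jnrx,cgj] -> 14 lines: extyw xstii xlodo mfmut knb jnrx cgj wud hau klirh fydqk oakg vpczv wsx
Final line 12: oakg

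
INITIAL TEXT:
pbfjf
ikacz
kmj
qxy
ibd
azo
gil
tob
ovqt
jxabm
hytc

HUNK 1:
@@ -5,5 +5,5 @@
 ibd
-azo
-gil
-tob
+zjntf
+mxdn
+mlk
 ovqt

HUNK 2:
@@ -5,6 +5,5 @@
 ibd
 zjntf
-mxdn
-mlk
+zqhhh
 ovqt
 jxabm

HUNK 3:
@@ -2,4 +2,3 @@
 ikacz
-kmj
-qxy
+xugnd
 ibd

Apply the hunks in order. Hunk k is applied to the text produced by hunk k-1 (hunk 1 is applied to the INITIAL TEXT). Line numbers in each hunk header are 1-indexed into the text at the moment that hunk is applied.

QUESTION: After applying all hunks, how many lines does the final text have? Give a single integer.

Answer: 9

Derivation:
Hunk 1: at line 5 remove [azo,gil,tob] add [zjntf,mxdn,mlk] -> 11 lines: pbfjf ikacz kmj qxy ibd zjntf mxdn mlk ovqt jxabm hytc
Hunk 2: at line 5 remove [mxdn,mlk] add [zqhhh] -> 10 lines: pbfjf ikacz kmj qxy ibd zjntf zqhhh ovqt jxabm hytc
Hunk 3: at line 2 remove [kmj,qxy] add [xugnd] -> 9 lines: pbfjf ikacz xugnd ibd zjntf zqhhh ovqt jxabm hytc
Final line count: 9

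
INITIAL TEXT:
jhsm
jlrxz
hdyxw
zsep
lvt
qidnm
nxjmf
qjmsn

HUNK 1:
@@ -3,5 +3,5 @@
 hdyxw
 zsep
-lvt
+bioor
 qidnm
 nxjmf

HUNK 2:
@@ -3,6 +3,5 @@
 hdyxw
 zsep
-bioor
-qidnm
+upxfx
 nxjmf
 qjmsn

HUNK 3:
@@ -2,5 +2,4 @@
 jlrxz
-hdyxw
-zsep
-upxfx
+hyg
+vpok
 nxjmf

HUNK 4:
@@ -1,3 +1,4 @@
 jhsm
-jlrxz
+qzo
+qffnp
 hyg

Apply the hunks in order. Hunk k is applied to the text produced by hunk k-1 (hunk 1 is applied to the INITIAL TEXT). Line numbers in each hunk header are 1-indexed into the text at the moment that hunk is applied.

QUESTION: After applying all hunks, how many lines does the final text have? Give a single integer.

Hunk 1: at line 3 remove [lvt] add [bioor] -> 8 lines: jhsm jlrxz hdyxw zsep bioor qidnm nxjmf qjmsn
Hunk 2: at line 3 remove [bioor,qidnm] add [upxfx] -> 7 lines: jhsm jlrxz hdyxw zsep upxfx nxjmf qjmsn
Hunk 3: at line 2 remove [hdyxw,zsep,upxfx] add [hyg,vpok] -> 6 lines: jhsm jlrxz hyg vpok nxjmf qjmsn
Hunk 4: at line 1 remove [jlrxz] add [qzo,qffnp] -> 7 lines: jhsm qzo qffnp hyg vpok nxjmf qjmsn
Final line count: 7

Answer: 7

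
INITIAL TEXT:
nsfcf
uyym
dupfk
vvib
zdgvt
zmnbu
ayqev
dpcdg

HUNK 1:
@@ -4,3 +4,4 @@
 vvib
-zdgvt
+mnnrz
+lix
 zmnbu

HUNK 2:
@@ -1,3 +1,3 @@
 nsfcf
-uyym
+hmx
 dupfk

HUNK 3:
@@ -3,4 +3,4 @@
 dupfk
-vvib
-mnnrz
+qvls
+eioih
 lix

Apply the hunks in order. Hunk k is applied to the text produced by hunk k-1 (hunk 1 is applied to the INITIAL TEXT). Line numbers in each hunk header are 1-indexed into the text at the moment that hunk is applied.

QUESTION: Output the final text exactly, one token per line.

Answer: nsfcf
hmx
dupfk
qvls
eioih
lix
zmnbu
ayqev
dpcdg

Derivation:
Hunk 1: at line 4 remove [zdgvt] add [mnnrz,lix] -> 9 lines: nsfcf uyym dupfk vvib mnnrz lix zmnbu ayqev dpcdg
Hunk 2: at line 1 remove [uyym] add [hmx] -> 9 lines: nsfcf hmx dupfk vvib mnnrz lix zmnbu ayqev dpcdg
Hunk 3: at line 3 remove [vvib,mnnrz] add [qvls,eioih] -> 9 lines: nsfcf hmx dupfk qvls eioih lix zmnbu ayqev dpcdg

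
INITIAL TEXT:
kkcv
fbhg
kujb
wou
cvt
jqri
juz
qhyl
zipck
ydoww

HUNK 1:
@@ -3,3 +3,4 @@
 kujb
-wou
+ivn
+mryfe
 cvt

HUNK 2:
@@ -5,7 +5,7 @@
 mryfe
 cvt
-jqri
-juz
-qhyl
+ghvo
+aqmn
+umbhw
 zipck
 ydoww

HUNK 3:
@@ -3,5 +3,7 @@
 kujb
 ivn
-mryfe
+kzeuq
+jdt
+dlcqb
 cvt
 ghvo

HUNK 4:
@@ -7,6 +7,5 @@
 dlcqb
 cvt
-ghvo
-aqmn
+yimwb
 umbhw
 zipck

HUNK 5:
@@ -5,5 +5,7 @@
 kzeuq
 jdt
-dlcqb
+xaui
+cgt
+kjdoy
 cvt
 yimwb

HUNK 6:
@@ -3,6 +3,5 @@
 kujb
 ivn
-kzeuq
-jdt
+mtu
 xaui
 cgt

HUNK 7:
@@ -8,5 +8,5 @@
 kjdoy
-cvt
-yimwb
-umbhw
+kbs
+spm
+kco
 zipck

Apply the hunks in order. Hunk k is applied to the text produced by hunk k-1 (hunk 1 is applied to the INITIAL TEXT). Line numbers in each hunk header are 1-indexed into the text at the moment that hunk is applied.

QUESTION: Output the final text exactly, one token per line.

Answer: kkcv
fbhg
kujb
ivn
mtu
xaui
cgt
kjdoy
kbs
spm
kco
zipck
ydoww

Derivation:
Hunk 1: at line 3 remove [wou] add [ivn,mryfe] -> 11 lines: kkcv fbhg kujb ivn mryfe cvt jqri juz qhyl zipck ydoww
Hunk 2: at line 5 remove [jqri,juz,qhyl] add [ghvo,aqmn,umbhw] -> 11 lines: kkcv fbhg kujb ivn mryfe cvt ghvo aqmn umbhw zipck ydoww
Hunk 3: at line 3 remove [mryfe] add [kzeuq,jdt,dlcqb] -> 13 lines: kkcv fbhg kujb ivn kzeuq jdt dlcqb cvt ghvo aqmn umbhw zipck ydoww
Hunk 4: at line 7 remove [ghvo,aqmn] add [yimwb] -> 12 lines: kkcv fbhg kujb ivn kzeuq jdt dlcqb cvt yimwb umbhw zipck ydoww
Hunk 5: at line 5 remove [dlcqb] add [xaui,cgt,kjdoy] -> 14 lines: kkcv fbhg kujb ivn kzeuq jdt xaui cgt kjdoy cvt yimwb umbhw zipck ydoww
Hunk 6: at line 3 remove [kzeuq,jdt] add [mtu] -> 13 lines: kkcv fbhg kujb ivn mtu xaui cgt kjdoy cvt yimwb umbhw zipck ydoww
Hunk 7: at line 8 remove [cvt,yimwb,umbhw] add [kbs,spm,kco] -> 13 lines: kkcv fbhg kujb ivn mtu xaui cgt kjdoy kbs spm kco zipck ydoww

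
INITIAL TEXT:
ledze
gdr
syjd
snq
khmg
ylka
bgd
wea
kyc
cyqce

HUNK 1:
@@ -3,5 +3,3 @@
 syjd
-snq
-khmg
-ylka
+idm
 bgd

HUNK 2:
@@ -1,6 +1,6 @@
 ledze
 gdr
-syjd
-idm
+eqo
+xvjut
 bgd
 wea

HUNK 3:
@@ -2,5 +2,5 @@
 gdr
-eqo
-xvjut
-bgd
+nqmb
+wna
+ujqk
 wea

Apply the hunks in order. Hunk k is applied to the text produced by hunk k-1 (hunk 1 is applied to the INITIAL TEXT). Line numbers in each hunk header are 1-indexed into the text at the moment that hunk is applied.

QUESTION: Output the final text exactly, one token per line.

Hunk 1: at line 3 remove [snq,khmg,ylka] add [idm] -> 8 lines: ledze gdr syjd idm bgd wea kyc cyqce
Hunk 2: at line 1 remove [syjd,idm] add [eqo,xvjut] -> 8 lines: ledze gdr eqo xvjut bgd wea kyc cyqce
Hunk 3: at line 2 remove [eqo,xvjut,bgd] add [nqmb,wna,ujqk] -> 8 lines: ledze gdr nqmb wna ujqk wea kyc cyqce

Answer: ledze
gdr
nqmb
wna
ujqk
wea
kyc
cyqce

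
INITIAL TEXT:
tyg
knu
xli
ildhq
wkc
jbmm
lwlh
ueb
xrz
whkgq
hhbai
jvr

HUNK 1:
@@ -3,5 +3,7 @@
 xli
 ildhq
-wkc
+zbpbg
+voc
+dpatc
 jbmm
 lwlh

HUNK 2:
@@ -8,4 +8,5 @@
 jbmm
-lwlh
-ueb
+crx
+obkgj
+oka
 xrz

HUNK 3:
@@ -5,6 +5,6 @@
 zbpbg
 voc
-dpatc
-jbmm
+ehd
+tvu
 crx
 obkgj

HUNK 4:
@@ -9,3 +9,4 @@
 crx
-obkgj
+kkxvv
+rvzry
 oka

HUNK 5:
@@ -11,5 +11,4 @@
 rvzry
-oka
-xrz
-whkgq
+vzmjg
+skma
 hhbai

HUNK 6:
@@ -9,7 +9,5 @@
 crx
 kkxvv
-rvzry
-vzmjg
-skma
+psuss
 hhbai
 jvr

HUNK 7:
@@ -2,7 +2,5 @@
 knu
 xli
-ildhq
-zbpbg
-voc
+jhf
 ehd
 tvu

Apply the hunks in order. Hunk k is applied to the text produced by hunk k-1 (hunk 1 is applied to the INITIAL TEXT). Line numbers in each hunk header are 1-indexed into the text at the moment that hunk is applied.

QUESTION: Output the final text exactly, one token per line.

Hunk 1: at line 3 remove [wkc] add [zbpbg,voc,dpatc] -> 14 lines: tyg knu xli ildhq zbpbg voc dpatc jbmm lwlh ueb xrz whkgq hhbai jvr
Hunk 2: at line 8 remove [lwlh,ueb] add [crx,obkgj,oka] -> 15 lines: tyg knu xli ildhq zbpbg voc dpatc jbmm crx obkgj oka xrz whkgq hhbai jvr
Hunk 3: at line 5 remove [dpatc,jbmm] add [ehd,tvu] -> 15 lines: tyg knu xli ildhq zbpbg voc ehd tvu crx obkgj oka xrz whkgq hhbai jvr
Hunk 4: at line 9 remove [obkgj] add [kkxvv,rvzry] -> 16 lines: tyg knu xli ildhq zbpbg voc ehd tvu crx kkxvv rvzry oka xrz whkgq hhbai jvr
Hunk 5: at line 11 remove [oka,xrz,whkgq] add [vzmjg,skma] -> 15 lines: tyg knu xli ildhq zbpbg voc ehd tvu crx kkxvv rvzry vzmjg skma hhbai jvr
Hunk 6: at line 9 remove [rvzry,vzmjg,skma] add [psuss] -> 13 lines: tyg knu xli ildhq zbpbg voc ehd tvu crx kkxvv psuss hhbai jvr
Hunk 7: at line 2 remove [ildhq,zbpbg,voc] add [jhf] -> 11 lines: tyg knu xli jhf ehd tvu crx kkxvv psuss hhbai jvr

Answer: tyg
knu
xli
jhf
ehd
tvu
crx
kkxvv
psuss
hhbai
jvr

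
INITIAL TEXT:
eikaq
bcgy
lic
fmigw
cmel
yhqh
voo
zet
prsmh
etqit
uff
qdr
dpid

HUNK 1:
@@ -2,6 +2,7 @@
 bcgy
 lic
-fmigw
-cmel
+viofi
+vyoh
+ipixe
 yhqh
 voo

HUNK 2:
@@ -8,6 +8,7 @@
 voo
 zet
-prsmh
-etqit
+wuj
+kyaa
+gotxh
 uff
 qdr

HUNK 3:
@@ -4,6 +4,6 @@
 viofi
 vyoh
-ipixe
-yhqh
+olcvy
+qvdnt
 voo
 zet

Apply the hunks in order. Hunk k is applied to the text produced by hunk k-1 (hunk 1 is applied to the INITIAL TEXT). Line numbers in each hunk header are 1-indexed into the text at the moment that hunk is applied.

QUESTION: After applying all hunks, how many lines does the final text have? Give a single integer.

Answer: 15

Derivation:
Hunk 1: at line 2 remove [fmigw,cmel] add [viofi,vyoh,ipixe] -> 14 lines: eikaq bcgy lic viofi vyoh ipixe yhqh voo zet prsmh etqit uff qdr dpid
Hunk 2: at line 8 remove [prsmh,etqit] add [wuj,kyaa,gotxh] -> 15 lines: eikaq bcgy lic viofi vyoh ipixe yhqh voo zet wuj kyaa gotxh uff qdr dpid
Hunk 3: at line 4 remove [ipixe,yhqh] add [olcvy,qvdnt] -> 15 lines: eikaq bcgy lic viofi vyoh olcvy qvdnt voo zet wuj kyaa gotxh uff qdr dpid
Final line count: 15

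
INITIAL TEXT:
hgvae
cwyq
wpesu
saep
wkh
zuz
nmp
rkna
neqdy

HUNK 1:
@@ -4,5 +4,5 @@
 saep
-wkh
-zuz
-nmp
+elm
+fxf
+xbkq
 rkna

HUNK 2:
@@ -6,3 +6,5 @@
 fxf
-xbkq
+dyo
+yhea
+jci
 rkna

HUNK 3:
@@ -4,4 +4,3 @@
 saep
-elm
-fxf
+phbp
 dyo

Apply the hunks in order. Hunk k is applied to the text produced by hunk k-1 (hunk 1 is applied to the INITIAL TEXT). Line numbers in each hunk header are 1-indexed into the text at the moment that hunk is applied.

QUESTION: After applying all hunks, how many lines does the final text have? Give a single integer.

Answer: 10

Derivation:
Hunk 1: at line 4 remove [wkh,zuz,nmp] add [elm,fxf,xbkq] -> 9 lines: hgvae cwyq wpesu saep elm fxf xbkq rkna neqdy
Hunk 2: at line 6 remove [xbkq] add [dyo,yhea,jci] -> 11 lines: hgvae cwyq wpesu saep elm fxf dyo yhea jci rkna neqdy
Hunk 3: at line 4 remove [elm,fxf] add [phbp] -> 10 lines: hgvae cwyq wpesu saep phbp dyo yhea jci rkna neqdy
Final line count: 10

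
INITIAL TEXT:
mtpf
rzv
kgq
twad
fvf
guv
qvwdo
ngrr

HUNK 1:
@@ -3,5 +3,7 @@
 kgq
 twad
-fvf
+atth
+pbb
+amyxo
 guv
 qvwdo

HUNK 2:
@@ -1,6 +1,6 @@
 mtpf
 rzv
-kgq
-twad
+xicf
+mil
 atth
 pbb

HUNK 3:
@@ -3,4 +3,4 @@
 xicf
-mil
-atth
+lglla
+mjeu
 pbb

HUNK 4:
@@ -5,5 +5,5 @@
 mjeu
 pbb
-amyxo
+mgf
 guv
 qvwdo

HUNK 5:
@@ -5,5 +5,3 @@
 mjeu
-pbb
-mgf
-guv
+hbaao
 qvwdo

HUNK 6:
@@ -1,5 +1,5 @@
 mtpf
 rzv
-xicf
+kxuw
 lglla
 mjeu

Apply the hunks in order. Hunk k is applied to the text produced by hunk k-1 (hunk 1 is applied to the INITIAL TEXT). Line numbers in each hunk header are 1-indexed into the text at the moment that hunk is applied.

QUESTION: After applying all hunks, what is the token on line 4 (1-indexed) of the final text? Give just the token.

Hunk 1: at line 3 remove [fvf] add [atth,pbb,amyxo] -> 10 lines: mtpf rzv kgq twad atth pbb amyxo guv qvwdo ngrr
Hunk 2: at line 1 remove [kgq,twad] add [xicf,mil] -> 10 lines: mtpf rzv xicf mil atth pbb amyxo guv qvwdo ngrr
Hunk 3: at line 3 remove [mil,atth] add [lglla,mjeu] -> 10 lines: mtpf rzv xicf lglla mjeu pbb amyxo guv qvwdo ngrr
Hunk 4: at line 5 remove [amyxo] add [mgf] -> 10 lines: mtpf rzv xicf lglla mjeu pbb mgf guv qvwdo ngrr
Hunk 5: at line 5 remove [pbb,mgf,guv] add [hbaao] -> 8 lines: mtpf rzv xicf lglla mjeu hbaao qvwdo ngrr
Hunk 6: at line 1 remove [xicf] add [kxuw] -> 8 lines: mtpf rzv kxuw lglla mjeu hbaao qvwdo ngrr
Final line 4: lglla

Answer: lglla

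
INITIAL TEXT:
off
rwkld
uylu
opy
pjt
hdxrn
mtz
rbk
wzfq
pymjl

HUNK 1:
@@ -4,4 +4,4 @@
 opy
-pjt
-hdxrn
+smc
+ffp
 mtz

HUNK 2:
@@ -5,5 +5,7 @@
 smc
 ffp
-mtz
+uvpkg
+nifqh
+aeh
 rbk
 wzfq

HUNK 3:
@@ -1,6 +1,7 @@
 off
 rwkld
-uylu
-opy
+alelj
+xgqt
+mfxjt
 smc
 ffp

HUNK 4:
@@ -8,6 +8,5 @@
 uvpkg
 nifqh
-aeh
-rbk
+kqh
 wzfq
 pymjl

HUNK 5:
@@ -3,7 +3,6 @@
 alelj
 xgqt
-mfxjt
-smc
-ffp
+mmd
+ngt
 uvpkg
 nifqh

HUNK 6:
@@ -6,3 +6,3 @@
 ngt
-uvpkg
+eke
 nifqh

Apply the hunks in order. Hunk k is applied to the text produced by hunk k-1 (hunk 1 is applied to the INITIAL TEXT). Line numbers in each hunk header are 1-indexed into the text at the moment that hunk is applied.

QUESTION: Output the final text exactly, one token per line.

Hunk 1: at line 4 remove [pjt,hdxrn] add [smc,ffp] -> 10 lines: off rwkld uylu opy smc ffp mtz rbk wzfq pymjl
Hunk 2: at line 5 remove [mtz] add [uvpkg,nifqh,aeh] -> 12 lines: off rwkld uylu opy smc ffp uvpkg nifqh aeh rbk wzfq pymjl
Hunk 3: at line 1 remove [uylu,opy] add [alelj,xgqt,mfxjt] -> 13 lines: off rwkld alelj xgqt mfxjt smc ffp uvpkg nifqh aeh rbk wzfq pymjl
Hunk 4: at line 8 remove [aeh,rbk] add [kqh] -> 12 lines: off rwkld alelj xgqt mfxjt smc ffp uvpkg nifqh kqh wzfq pymjl
Hunk 5: at line 3 remove [mfxjt,smc,ffp] add [mmd,ngt] -> 11 lines: off rwkld alelj xgqt mmd ngt uvpkg nifqh kqh wzfq pymjl
Hunk 6: at line 6 remove [uvpkg] add [eke] -> 11 lines: off rwkld alelj xgqt mmd ngt eke nifqh kqh wzfq pymjl

Answer: off
rwkld
alelj
xgqt
mmd
ngt
eke
nifqh
kqh
wzfq
pymjl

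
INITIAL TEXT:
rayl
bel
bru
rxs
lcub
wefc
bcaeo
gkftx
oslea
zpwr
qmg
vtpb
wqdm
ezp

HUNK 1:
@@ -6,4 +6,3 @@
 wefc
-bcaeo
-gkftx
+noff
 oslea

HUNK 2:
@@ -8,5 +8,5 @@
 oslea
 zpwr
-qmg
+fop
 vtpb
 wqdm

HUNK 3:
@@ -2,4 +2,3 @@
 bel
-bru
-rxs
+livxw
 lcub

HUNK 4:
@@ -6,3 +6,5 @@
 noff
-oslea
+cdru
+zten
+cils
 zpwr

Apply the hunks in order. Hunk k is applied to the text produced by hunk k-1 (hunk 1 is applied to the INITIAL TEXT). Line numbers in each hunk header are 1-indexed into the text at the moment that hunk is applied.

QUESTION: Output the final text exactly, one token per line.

Hunk 1: at line 6 remove [bcaeo,gkftx] add [noff] -> 13 lines: rayl bel bru rxs lcub wefc noff oslea zpwr qmg vtpb wqdm ezp
Hunk 2: at line 8 remove [qmg] add [fop] -> 13 lines: rayl bel bru rxs lcub wefc noff oslea zpwr fop vtpb wqdm ezp
Hunk 3: at line 2 remove [bru,rxs] add [livxw] -> 12 lines: rayl bel livxw lcub wefc noff oslea zpwr fop vtpb wqdm ezp
Hunk 4: at line 6 remove [oslea] add [cdru,zten,cils] -> 14 lines: rayl bel livxw lcub wefc noff cdru zten cils zpwr fop vtpb wqdm ezp

Answer: rayl
bel
livxw
lcub
wefc
noff
cdru
zten
cils
zpwr
fop
vtpb
wqdm
ezp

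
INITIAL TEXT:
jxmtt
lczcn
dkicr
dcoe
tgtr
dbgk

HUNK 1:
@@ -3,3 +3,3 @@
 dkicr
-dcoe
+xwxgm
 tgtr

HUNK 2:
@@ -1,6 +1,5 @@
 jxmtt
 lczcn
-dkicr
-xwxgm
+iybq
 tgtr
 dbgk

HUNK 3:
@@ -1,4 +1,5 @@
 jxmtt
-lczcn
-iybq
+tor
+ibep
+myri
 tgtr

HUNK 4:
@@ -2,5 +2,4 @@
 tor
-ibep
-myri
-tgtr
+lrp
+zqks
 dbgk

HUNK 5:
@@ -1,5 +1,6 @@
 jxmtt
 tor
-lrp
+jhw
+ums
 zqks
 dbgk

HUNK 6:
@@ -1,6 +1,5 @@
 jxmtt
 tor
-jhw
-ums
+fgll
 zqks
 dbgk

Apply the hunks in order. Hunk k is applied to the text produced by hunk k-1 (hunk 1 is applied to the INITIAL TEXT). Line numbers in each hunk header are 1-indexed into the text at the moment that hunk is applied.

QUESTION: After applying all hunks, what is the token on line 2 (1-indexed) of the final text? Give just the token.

Answer: tor

Derivation:
Hunk 1: at line 3 remove [dcoe] add [xwxgm] -> 6 lines: jxmtt lczcn dkicr xwxgm tgtr dbgk
Hunk 2: at line 1 remove [dkicr,xwxgm] add [iybq] -> 5 lines: jxmtt lczcn iybq tgtr dbgk
Hunk 3: at line 1 remove [lczcn,iybq] add [tor,ibep,myri] -> 6 lines: jxmtt tor ibep myri tgtr dbgk
Hunk 4: at line 2 remove [ibep,myri,tgtr] add [lrp,zqks] -> 5 lines: jxmtt tor lrp zqks dbgk
Hunk 5: at line 1 remove [lrp] add [jhw,ums] -> 6 lines: jxmtt tor jhw ums zqks dbgk
Hunk 6: at line 1 remove [jhw,ums] add [fgll] -> 5 lines: jxmtt tor fgll zqks dbgk
Final line 2: tor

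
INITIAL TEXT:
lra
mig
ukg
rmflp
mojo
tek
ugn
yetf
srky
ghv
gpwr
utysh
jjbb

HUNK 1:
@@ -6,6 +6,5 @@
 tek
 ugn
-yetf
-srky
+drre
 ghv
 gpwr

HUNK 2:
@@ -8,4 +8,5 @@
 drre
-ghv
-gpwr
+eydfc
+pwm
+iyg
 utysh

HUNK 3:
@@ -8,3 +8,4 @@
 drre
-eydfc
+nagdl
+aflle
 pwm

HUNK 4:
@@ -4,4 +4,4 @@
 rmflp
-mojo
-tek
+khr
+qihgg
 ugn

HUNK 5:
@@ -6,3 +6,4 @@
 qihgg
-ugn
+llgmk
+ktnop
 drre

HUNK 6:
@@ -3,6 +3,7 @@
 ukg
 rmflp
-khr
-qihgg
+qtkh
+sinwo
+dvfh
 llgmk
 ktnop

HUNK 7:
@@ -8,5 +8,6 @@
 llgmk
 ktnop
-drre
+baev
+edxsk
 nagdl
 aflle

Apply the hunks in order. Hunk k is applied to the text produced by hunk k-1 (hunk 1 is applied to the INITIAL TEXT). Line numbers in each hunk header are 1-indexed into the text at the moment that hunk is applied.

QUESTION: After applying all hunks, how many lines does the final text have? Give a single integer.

Answer: 17

Derivation:
Hunk 1: at line 6 remove [yetf,srky] add [drre] -> 12 lines: lra mig ukg rmflp mojo tek ugn drre ghv gpwr utysh jjbb
Hunk 2: at line 8 remove [ghv,gpwr] add [eydfc,pwm,iyg] -> 13 lines: lra mig ukg rmflp mojo tek ugn drre eydfc pwm iyg utysh jjbb
Hunk 3: at line 8 remove [eydfc] add [nagdl,aflle] -> 14 lines: lra mig ukg rmflp mojo tek ugn drre nagdl aflle pwm iyg utysh jjbb
Hunk 4: at line 4 remove [mojo,tek] add [khr,qihgg] -> 14 lines: lra mig ukg rmflp khr qihgg ugn drre nagdl aflle pwm iyg utysh jjbb
Hunk 5: at line 6 remove [ugn] add [llgmk,ktnop] -> 15 lines: lra mig ukg rmflp khr qihgg llgmk ktnop drre nagdl aflle pwm iyg utysh jjbb
Hunk 6: at line 3 remove [khr,qihgg] add [qtkh,sinwo,dvfh] -> 16 lines: lra mig ukg rmflp qtkh sinwo dvfh llgmk ktnop drre nagdl aflle pwm iyg utysh jjbb
Hunk 7: at line 8 remove [drre] add [baev,edxsk] -> 17 lines: lra mig ukg rmflp qtkh sinwo dvfh llgmk ktnop baev edxsk nagdl aflle pwm iyg utysh jjbb
Final line count: 17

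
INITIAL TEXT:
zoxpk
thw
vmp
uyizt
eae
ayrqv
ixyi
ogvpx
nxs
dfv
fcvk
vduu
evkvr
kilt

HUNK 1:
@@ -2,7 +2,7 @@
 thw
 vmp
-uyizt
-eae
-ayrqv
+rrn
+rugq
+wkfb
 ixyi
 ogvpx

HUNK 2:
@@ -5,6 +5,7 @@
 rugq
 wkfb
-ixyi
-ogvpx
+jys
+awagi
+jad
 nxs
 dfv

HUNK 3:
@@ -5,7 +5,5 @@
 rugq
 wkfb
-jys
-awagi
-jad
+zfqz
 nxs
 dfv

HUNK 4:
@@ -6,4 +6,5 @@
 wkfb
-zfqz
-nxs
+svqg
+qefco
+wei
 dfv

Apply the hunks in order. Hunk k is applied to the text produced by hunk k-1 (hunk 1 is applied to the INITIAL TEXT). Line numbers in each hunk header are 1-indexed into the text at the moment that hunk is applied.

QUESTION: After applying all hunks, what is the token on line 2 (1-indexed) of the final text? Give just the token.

Hunk 1: at line 2 remove [uyizt,eae,ayrqv] add [rrn,rugq,wkfb] -> 14 lines: zoxpk thw vmp rrn rugq wkfb ixyi ogvpx nxs dfv fcvk vduu evkvr kilt
Hunk 2: at line 5 remove [ixyi,ogvpx] add [jys,awagi,jad] -> 15 lines: zoxpk thw vmp rrn rugq wkfb jys awagi jad nxs dfv fcvk vduu evkvr kilt
Hunk 3: at line 5 remove [jys,awagi,jad] add [zfqz] -> 13 lines: zoxpk thw vmp rrn rugq wkfb zfqz nxs dfv fcvk vduu evkvr kilt
Hunk 4: at line 6 remove [zfqz,nxs] add [svqg,qefco,wei] -> 14 lines: zoxpk thw vmp rrn rugq wkfb svqg qefco wei dfv fcvk vduu evkvr kilt
Final line 2: thw

Answer: thw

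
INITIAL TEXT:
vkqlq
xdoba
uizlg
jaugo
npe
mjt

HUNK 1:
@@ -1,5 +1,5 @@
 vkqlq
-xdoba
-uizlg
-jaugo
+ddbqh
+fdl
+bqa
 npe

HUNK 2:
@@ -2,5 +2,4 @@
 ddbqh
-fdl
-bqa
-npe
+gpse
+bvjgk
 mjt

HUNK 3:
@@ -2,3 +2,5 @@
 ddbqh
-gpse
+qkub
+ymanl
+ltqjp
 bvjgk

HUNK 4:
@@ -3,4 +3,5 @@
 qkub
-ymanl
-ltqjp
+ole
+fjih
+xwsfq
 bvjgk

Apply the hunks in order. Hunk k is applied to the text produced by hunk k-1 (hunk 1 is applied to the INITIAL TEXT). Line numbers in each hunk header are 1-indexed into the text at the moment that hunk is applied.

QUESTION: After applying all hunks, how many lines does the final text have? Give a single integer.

Answer: 8

Derivation:
Hunk 1: at line 1 remove [xdoba,uizlg,jaugo] add [ddbqh,fdl,bqa] -> 6 lines: vkqlq ddbqh fdl bqa npe mjt
Hunk 2: at line 2 remove [fdl,bqa,npe] add [gpse,bvjgk] -> 5 lines: vkqlq ddbqh gpse bvjgk mjt
Hunk 3: at line 2 remove [gpse] add [qkub,ymanl,ltqjp] -> 7 lines: vkqlq ddbqh qkub ymanl ltqjp bvjgk mjt
Hunk 4: at line 3 remove [ymanl,ltqjp] add [ole,fjih,xwsfq] -> 8 lines: vkqlq ddbqh qkub ole fjih xwsfq bvjgk mjt
Final line count: 8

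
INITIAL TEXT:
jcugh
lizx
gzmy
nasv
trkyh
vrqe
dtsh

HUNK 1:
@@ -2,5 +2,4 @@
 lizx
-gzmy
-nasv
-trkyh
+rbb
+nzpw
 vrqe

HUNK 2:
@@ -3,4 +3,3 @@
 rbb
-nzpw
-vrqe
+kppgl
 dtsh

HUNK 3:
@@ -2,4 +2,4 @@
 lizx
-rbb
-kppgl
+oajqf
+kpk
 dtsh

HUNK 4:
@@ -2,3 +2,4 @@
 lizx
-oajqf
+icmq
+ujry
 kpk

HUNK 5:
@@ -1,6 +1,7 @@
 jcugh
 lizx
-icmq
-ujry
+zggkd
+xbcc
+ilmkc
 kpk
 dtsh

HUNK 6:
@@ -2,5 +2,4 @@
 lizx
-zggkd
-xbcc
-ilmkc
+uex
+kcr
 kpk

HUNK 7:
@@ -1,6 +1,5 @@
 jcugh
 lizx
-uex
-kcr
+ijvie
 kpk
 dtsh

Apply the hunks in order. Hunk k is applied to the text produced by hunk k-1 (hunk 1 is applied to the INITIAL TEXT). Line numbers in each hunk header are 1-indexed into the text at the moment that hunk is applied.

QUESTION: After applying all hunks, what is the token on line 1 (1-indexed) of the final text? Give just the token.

Hunk 1: at line 2 remove [gzmy,nasv,trkyh] add [rbb,nzpw] -> 6 lines: jcugh lizx rbb nzpw vrqe dtsh
Hunk 2: at line 3 remove [nzpw,vrqe] add [kppgl] -> 5 lines: jcugh lizx rbb kppgl dtsh
Hunk 3: at line 2 remove [rbb,kppgl] add [oajqf,kpk] -> 5 lines: jcugh lizx oajqf kpk dtsh
Hunk 4: at line 2 remove [oajqf] add [icmq,ujry] -> 6 lines: jcugh lizx icmq ujry kpk dtsh
Hunk 5: at line 1 remove [icmq,ujry] add [zggkd,xbcc,ilmkc] -> 7 lines: jcugh lizx zggkd xbcc ilmkc kpk dtsh
Hunk 6: at line 2 remove [zggkd,xbcc,ilmkc] add [uex,kcr] -> 6 lines: jcugh lizx uex kcr kpk dtsh
Hunk 7: at line 1 remove [uex,kcr] add [ijvie] -> 5 lines: jcugh lizx ijvie kpk dtsh
Final line 1: jcugh

Answer: jcugh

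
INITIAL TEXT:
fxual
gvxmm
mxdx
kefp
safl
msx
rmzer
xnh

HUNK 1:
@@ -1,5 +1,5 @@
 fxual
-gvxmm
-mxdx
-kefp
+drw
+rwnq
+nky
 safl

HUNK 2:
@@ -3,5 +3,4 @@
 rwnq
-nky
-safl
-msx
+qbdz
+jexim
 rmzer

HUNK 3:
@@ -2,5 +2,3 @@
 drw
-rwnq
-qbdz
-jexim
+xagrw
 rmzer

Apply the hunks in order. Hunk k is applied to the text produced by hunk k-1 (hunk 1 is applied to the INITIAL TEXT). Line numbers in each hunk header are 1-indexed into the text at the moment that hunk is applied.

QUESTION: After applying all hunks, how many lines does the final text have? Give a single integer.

Hunk 1: at line 1 remove [gvxmm,mxdx,kefp] add [drw,rwnq,nky] -> 8 lines: fxual drw rwnq nky safl msx rmzer xnh
Hunk 2: at line 3 remove [nky,safl,msx] add [qbdz,jexim] -> 7 lines: fxual drw rwnq qbdz jexim rmzer xnh
Hunk 3: at line 2 remove [rwnq,qbdz,jexim] add [xagrw] -> 5 lines: fxual drw xagrw rmzer xnh
Final line count: 5

Answer: 5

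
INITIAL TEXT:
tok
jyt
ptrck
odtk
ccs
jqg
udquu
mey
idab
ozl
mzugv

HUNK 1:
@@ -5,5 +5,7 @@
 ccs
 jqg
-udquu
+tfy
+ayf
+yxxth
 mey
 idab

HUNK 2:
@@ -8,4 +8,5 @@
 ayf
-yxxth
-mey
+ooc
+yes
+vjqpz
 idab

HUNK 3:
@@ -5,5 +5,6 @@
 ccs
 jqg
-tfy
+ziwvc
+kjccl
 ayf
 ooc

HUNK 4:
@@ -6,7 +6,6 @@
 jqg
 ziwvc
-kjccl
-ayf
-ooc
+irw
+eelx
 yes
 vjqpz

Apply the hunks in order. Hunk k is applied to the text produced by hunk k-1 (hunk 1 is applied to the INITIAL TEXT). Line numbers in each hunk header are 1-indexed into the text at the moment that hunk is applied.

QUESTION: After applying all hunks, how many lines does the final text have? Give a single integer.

Hunk 1: at line 5 remove [udquu] add [tfy,ayf,yxxth] -> 13 lines: tok jyt ptrck odtk ccs jqg tfy ayf yxxth mey idab ozl mzugv
Hunk 2: at line 8 remove [yxxth,mey] add [ooc,yes,vjqpz] -> 14 lines: tok jyt ptrck odtk ccs jqg tfy ayf ooc yes vjqpz idab ozl mzugv
Hunk 3: at line 5 remove [tfy] add [ziwvc,kjccl] -> 15 lines: tok jyt ptrck odtk ccs jqg ziwvc kjccl ayf ooc yes vjqpz idab ozl mzugv
Hunk 4: at line 6 remove [kjccl,ayf,ooc] add [irw,eelx] -> 14 lines: tok jyt ptrck odtk ccs jqg ziwvc irw eelx yes vjqpz idab ozl mzugv
Final line count: 14

Answer: 14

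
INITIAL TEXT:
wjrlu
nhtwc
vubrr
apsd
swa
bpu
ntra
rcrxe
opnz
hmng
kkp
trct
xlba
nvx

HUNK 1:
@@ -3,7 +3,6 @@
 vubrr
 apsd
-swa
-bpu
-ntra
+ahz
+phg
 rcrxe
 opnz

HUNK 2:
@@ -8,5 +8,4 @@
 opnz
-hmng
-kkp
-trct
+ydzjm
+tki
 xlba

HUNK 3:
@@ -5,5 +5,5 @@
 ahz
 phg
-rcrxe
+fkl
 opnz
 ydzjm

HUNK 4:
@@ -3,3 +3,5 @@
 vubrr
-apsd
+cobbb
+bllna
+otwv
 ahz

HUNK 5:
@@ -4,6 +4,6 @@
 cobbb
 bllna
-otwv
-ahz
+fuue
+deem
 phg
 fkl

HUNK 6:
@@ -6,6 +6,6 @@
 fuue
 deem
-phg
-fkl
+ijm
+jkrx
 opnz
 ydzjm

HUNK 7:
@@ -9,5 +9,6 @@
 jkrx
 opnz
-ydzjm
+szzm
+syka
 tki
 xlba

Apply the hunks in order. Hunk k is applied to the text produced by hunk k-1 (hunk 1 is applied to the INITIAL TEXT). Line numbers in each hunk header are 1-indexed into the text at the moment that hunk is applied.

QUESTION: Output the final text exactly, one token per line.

Answer: wjrlu
nhtwc
vubrr
cobbb
bllna
fuue
deem
ijm
jkrx
opnz
szzm
syka
tki
xlba
nvx

Derivation:
Hunk 1: at line 3 remove [swa,bpu,ntra] add [ahz,phg] -> 13 lines: wjrlu nhtwc vubrr apsd ahz phg rcrxe opnz hmng kkp trct xlba nvx
Hunk 2: at line 8 remove [hmng,kkp,trct] add [ydzjm,tki] -> 12 lines: wjrlu nhtwc vubrr apsd ahz phg rcrxe opnz ydzjm tki xlba nvx
Hunk 3: at line 5 remove [rcrxe] add [fkl] -> 12 lines: wjrlu nhtwc vubrr apsd ahz phg fkl opnz ydzjm tki xlba nvx
Hunk 4: at line 3 remove [apsd] add [cobbb,bllna,otwv] -> 14 lines: wjrlu nhtwc vubrr cobbb bllna otwv ahz phg fkl opnz ydzjm tki xlba nvx
Hunk 5: at line 4 remove [otwv,ahz] add [fuue,deem] -> 14 lines: wjrlu nhtwc vubrr cobbb bllna fuue deem phg fkl opnz ydzjm tki xlba nvx
Hunk 6: at line 6 remove [phg,fkl] add [ijm,jkrx] -> 14 lines: wjrlu nhtwc vubrr cobbb bllna fuue deem ijm jkrx opnz ydzjm tki xlba nvx
Hunk 7: at line 9 remove [ydzjm] add [szzm,syka] -> 15 lines: wjrlu nhtwc vubrr cobbb bllna fuue deem ijm jkrx opnz szzm syka tki xlba nvx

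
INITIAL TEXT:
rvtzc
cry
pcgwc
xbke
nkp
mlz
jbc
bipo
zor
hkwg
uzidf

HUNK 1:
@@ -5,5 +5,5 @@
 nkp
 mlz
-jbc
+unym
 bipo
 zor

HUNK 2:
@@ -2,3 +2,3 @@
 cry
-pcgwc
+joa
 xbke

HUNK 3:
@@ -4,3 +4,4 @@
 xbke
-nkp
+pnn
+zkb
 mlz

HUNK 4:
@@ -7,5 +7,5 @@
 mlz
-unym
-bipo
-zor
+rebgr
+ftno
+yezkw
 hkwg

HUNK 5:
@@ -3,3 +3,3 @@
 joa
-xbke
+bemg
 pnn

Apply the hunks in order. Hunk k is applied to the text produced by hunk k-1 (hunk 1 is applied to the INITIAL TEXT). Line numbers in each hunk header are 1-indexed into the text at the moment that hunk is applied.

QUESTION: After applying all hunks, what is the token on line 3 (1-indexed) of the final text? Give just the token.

Answer: joa

Derivation:
Hunk 1: at line 5 remove [jbc] add [unym] -> 11 lines: rvtzc cry pcgwc xbke nkp mlz unym bipo zor hkwg uzidf
Hunk 2: at line 2 remove [pcgwc] add [joa] -> 11 lines: rvtzc cry joa xbke nkp mlz unym bipo zor hkwg uzidf
Hunk 3: at line 4 remove [nkp] add [pnn,zkb] -> 12 lines: rvtzc cry joa xbke pnn zkb mlz unym bipo zor hkwg uzidf
Hunk 4: at line 7 remove [unym,bipo,zor] add [rebgr,ftno,yezkw] -> 12 lines: rvtzc cry joa xbke pnn zkb mlz rebgr ftno yezkw hkwg uzidf
Hunk 5: at line 3 remove [xbke] add [bemg] -> 12 lines: rvtzc cry joa bemg pnn zkb mlz rebgr ftno yezkw hkwg uzidf
Final line 3: joa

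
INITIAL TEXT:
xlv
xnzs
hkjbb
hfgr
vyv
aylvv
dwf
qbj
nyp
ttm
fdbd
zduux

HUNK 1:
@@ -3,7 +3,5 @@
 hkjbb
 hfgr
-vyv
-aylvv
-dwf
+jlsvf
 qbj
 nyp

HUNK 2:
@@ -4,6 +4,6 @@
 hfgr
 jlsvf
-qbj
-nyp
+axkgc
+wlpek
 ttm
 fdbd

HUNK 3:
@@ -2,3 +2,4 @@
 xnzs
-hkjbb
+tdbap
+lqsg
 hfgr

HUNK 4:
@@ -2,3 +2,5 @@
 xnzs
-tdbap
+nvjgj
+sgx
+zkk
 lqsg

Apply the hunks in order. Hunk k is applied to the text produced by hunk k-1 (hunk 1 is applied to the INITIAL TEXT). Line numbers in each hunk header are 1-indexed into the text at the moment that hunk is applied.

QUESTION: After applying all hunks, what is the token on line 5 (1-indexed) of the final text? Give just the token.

Hunk 1: at line 3 remove [vyv,aylvv,dwf] add [jlsvf] -> 10 lines: xlv xnzs hkjbb hfgr jlsvf qbj nyp ttm fdbd zduux
Hunk 2: at line 4 remove [qbj,nyp] add [axkgc,wlpek] -> 10 lines: xlv xnzs hkjbb hfgr jlsvf axkgc wlpek ttm fdbd zduux
Hunk 3: at line 2 remove [hkjbb] add [tdbap,lqsg] -> 11 lines: xlv xnzs tdbap lqsg hfgr jlsvf axkgc wlpek ttm fdbd zduux
Hunk 4: at line 2 remove [tdbap] add [nvjgj,sgx,zkk] -> 13 lines: xlv xnzs nvjgj sgx zkk lqsg hfgr jlsvf axkgc wlpek ttm fdbd zduux
Final line 5: zkk

Answer: zkk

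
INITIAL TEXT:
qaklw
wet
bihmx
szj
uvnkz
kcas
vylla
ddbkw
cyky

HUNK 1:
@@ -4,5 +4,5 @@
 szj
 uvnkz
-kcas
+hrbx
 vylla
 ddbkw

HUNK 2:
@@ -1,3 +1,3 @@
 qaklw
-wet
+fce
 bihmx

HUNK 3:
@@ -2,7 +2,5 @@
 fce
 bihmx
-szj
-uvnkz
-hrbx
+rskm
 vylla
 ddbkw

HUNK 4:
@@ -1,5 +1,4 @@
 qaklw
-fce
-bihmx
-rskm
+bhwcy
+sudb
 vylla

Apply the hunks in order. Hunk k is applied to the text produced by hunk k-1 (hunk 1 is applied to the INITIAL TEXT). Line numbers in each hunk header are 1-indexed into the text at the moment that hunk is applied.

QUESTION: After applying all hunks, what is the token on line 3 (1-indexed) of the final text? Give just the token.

Answer: sudb

Derivation:
Hunk 1: at line 4 remove [kcas] add [hrbx] -> 9 lines: qaklw wet bihmx szj uvnkz hrbx vylla ddbkw cyky
Hunk 2: at line 1 remove [wet] add [fce] -> 9 lines: qaklw fce bihmx szj uvnkz hrbx vylla ddbkw cyky
Hunk 3: at line 2 remove [szj,uvnkz,hrbx] add [rskm] -> 7 lines: qaklw fce bihmx rskm vylla ddbkw cyky
Hunk 4: at line 1 remove [fce,bihmx,rskm] add [bhwcy,sudb] -> 6 lines: qaklw bhwcy sudb vylla ddbkw cyky
Final line 3: sudb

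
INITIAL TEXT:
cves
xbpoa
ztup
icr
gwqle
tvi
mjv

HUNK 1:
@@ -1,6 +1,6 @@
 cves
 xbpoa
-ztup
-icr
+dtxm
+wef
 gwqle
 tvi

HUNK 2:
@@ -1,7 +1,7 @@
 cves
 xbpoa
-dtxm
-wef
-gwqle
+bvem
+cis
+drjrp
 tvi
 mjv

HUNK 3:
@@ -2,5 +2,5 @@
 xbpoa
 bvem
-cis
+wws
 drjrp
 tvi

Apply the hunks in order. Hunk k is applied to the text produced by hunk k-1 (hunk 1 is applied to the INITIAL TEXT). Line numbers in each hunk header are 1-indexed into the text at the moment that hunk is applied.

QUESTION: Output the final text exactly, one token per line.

Answer: cves
xbpoa
bvem
wws
drjrp
tvi
mjv

Derivation:
Hunk 1: at line 1 remove [ztup,icr] add [dtxm,wef] -> 7 lines: cves xbpoa dtxm wef gwqle tvi mjv
Hunk 2: at line 1 remove [dtxm,wef,gwqle] add [bvem,cis,drjrp] -> 7 lines: cves xbpoa bvem cis drjrp tvi mjv
Hunk 3: at line 2 remove [cis] add [wws] -> 7 lines: cves xbpoa bvem wws drjrp tvi mjv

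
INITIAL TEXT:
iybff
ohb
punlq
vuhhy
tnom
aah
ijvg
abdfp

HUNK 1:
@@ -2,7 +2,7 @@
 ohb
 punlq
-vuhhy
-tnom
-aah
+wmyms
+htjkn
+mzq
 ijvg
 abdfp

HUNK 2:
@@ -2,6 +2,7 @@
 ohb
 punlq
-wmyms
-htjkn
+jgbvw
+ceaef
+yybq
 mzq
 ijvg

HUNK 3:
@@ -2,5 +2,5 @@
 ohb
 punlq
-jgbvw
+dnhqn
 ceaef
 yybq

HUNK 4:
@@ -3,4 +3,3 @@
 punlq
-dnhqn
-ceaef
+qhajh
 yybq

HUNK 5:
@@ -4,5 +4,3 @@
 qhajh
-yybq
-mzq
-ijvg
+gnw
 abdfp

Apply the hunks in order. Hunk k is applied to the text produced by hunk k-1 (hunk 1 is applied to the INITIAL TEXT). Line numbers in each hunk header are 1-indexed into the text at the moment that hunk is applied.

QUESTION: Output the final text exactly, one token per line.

Answer: iybff
ohb
punlq
qhajh
gnw
abdfp

Derivation:
Hunk 1: at line 2 remove [vuhhy,tnom,aah] add [wmyms,htjkn,mzq] -> 8 lines: iybff ohb punlq wmyms htjkn mzq ijvg abdfp
Hunk 2: at line 2 remove [wmyms,htjkn] add [jgbvw,ceaef,yybq] -> 9 lines: iybff ohb punlq jgbvw ceaef yybq mzq ijvg abdfp
Hunk 3: at line 2 remove [jgbvw] add [dnhqn] -> 9 lines: iybff ohb punlq dnhqn ceaef yybq mzq ijvg abdfp
Hunk 4: at line 3 remove [dnhqn,ceaef] add [qhajh] -> 8 lines: iybff ohb punlq qhajh yybq mzq ijvg abdfp
Hunk 5: at line 4 remove [yybq,mzq,ijvg] add [gnw] -> 6 lines: iybff ohb punlq qhajh gnw abdfp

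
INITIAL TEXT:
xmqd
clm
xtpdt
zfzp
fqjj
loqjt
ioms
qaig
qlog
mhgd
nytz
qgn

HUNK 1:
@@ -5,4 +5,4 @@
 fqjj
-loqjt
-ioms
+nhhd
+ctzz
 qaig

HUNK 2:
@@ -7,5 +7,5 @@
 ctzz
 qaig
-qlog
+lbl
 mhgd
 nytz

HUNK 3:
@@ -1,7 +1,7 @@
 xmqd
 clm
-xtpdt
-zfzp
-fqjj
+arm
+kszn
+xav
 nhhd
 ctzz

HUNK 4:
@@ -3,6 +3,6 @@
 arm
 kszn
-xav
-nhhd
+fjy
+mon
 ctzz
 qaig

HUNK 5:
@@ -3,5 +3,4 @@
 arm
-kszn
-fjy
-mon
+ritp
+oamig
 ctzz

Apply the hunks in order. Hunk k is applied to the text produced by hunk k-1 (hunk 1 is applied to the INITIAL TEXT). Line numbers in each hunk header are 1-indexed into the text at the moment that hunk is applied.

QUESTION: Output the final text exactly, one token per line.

Answer: xmqd
clm
arm
ritp
oamig
ctzz
qaig
lbl
mhgd
nytz
qgn

Derivation:
Hunk 1: at line 5 remove [loqjt,ioms] add [nhhd,ctzz] -> 12 lines: xmqd clm xtpdt zfzp fqjj nhhd ctzz qaig qlog mhgd nytz qgn
Hunk 2: at line 7 remove [qlog] add [lbl] -> 12 lines: xmqd clm xtpdt zfzp fqjj nhhd ctzz qaig lbl mhgd nytz qgn
Hunk 3: at line 1 remove [xtpdt,zfzp,fqjj] add [arm,kszn,xav] -> 12 lines: xmqd clm arm kszn xav nhhd ctzz qaig lbl mhgd nytz qgn
Hunk 4: at line 3 remove [xav,nhhd] add [fjy,mon] -> 12 lines: xmqd clm arm kszn fjy mon ctzz qaig lbl mhgd nytz qgn
Hunk 5: at line 3 remove [kszn,fjy,mon] add [ritp,oamig] -> 11 lines: xmqd clm arm ritp oamig ctzz qaig lbl mhgd nytz qgn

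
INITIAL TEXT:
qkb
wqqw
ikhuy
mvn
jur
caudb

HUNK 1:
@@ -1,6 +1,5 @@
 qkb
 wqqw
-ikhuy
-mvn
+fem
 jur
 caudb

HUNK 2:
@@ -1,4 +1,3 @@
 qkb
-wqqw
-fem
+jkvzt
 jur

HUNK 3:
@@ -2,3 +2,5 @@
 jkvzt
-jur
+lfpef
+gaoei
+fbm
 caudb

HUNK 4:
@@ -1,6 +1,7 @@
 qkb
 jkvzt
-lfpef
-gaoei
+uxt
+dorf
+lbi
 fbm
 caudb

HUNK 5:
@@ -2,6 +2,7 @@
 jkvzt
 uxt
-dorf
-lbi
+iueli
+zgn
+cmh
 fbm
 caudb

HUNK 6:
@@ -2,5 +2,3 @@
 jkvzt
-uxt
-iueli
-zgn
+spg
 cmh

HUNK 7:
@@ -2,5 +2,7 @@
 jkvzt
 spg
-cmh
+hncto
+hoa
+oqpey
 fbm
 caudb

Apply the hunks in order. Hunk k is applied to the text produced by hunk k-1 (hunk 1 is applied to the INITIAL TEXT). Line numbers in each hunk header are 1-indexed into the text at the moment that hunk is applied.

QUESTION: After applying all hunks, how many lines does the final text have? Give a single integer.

Answer: 8

Derivation:
Hunk 1: at line 1 remove [ikhuy,mvn] add [fem] -> 5 lines: qkb wqqw fem jur caudb
Hunk 2: at line 1 remove [wqqw,fem] add [jkvzt] -> 4 lines: qkb jkvzt jur caudb
Hunk 3: at line 2 remove [jur] add [lfpef,gaoei,fbm] -> 6 lines: qkb jkvzt lfpef gaoei fbm caudb
Hunk 4: at line 1 remove [lfpef,gaoei] add [uxt,dorf,lbi] -> 7 lines: qkb jkvzt uxt dorf lbi fbm caudb
Hunk 5: at line 2 remove [dorf,lbi] add [iueli,zgn,cmh] -> 8 lines: qkb jkvzt uxt iueli zgn cmh fbm caudb
Hunk 6: at line 2 remove [uxt,iueli,zgn] add [spg] -> 6 lines: qkb jkvzt spg cmh fbm caudb
Hunk 7: at line 2 remove [cmh] add [hncto,hoa,oqpey] -> 8 lines: qkb jkvzt spg hncto hoa oqpey fbm caudb
Final line count: 8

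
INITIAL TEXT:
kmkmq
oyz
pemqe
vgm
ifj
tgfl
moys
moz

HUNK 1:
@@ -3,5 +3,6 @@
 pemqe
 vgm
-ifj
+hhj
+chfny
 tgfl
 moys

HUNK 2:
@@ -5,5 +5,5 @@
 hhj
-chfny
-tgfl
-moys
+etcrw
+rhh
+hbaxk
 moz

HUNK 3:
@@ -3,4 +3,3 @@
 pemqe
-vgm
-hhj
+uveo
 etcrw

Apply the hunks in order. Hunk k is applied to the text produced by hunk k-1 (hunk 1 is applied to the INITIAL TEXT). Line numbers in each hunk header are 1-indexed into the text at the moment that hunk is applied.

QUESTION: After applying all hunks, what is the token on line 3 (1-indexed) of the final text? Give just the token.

Answer: pemqe

Derivation:
Hunk 1: at line 3 remove [ifj] add [hhj,chfny] -> 9 lines: kmkmq oyz pemqe vgm hhj chfny tgfl moys moz
Hunk 2: at line 5 remove [chfny,tgfl,moys] add [etcrw,rhh,hbaxk] -> 9 lines: kmkmq oyz pemqe vgm hhj etcrw rhh hbaxk moz
Hunk 3: at line 3 remove [vgm,hhj] add [uveo] -> 8 lines: kmkmq oyz pemqe uveo etcrw rhh hbaxk moz
Final line 3: pemqe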